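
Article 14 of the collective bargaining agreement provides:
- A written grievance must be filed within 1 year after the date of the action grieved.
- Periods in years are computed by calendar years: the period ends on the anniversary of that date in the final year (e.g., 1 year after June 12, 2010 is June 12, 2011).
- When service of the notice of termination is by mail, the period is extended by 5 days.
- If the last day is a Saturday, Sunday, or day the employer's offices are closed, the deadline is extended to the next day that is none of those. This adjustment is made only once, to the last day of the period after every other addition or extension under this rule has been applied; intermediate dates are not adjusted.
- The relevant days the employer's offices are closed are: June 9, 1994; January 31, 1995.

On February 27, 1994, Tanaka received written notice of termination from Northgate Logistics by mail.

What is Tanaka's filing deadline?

1 year after February 27, 1994 is February 27, 1995.
Service was by mail, adding 5 days: February 27, 1995 + 5 days = March 4, 1995.
March 4, 1995 is Saturday; March 5, 1995 is Sunday. The next qualifying day is March 6, 1995.

March 6, 1995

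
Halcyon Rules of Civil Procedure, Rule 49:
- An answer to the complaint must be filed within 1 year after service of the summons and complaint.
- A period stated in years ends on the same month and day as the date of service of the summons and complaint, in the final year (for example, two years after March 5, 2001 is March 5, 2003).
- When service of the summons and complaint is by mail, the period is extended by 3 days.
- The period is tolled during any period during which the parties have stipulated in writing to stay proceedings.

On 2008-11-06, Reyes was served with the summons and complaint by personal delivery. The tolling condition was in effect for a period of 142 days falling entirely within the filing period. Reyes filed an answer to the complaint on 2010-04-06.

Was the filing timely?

No

1 year after 2008-11-06 is November 6, 2009.
Service was not by mail, so no mail extension applies.
Tolling adds 142 days: November 6, 2009 + 142 days = March 28, 2010.
The deadline is March 28, 2010; the filing on April 6, 2010 is after that date.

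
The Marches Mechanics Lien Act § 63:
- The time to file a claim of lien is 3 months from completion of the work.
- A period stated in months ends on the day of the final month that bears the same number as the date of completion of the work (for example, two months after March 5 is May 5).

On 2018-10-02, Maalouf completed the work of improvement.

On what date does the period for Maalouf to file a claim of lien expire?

January 2, 2019

3 months after 2018-10-02 is January 2, 2019.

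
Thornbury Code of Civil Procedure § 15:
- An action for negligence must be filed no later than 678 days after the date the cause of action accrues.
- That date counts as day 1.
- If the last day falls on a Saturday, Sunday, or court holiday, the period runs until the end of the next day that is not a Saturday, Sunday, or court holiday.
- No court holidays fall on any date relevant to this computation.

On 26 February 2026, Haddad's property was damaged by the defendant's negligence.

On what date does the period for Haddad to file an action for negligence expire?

January 4, 2028

Counting 26 February 2026 as day 1, day 678 is January 4, 2028.
January 4, 2028 is a Tuesday and not a court holiday, so no extension applies.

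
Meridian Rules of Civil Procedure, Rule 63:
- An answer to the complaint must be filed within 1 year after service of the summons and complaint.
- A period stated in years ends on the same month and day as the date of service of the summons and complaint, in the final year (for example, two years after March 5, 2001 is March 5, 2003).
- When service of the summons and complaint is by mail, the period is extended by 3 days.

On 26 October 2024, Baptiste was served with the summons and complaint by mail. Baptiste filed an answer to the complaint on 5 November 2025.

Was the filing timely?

No

1 year after 26 October 2024 is October 26, 2025.
Service was by mail, adding 3 days: October 26, 2025 + 3 days = October 29, 2025.
The deadline is October 29, 2025; the filing on November 5, 2025 is after that date.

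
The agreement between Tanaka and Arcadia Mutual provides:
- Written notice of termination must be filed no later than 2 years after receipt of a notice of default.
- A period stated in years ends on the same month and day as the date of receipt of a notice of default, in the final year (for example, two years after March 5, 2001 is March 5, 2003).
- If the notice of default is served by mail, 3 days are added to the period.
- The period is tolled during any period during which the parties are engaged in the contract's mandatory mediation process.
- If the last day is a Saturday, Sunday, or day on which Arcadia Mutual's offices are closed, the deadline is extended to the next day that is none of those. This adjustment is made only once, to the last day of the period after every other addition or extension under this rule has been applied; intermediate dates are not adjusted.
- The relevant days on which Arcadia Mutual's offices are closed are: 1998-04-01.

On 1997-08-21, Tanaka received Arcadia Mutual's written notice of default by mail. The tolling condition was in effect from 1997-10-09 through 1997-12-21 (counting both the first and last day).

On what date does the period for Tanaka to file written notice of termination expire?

November 8, 1999

2 years after 1997-08-21 is August 21, 1999.
Service was by mail, adding 3 days: August 21, 1999 + 3 days = August 24, 1999.
From October 9, 1997 through December 21, 1997 inclusive is 74 days; tolling adds 74 days: August 24, 1999 + 74 days = November 6, 1999.
November 6, 1999 is Saturday; November 7, 1999 is Sunday. The next qualifying day is November 8, 1999.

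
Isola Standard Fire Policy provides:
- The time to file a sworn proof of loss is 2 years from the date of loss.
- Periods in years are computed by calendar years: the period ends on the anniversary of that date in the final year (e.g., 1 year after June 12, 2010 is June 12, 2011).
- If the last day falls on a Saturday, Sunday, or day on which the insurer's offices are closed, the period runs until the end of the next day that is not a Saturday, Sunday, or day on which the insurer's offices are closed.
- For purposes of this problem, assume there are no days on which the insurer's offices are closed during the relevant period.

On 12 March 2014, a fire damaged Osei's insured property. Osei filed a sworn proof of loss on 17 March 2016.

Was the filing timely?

No

2 years after 12 March 2014 is March 12, 2016.
March 12, 2016 is Saturday; March 13, 2016 is Sunday. The next qualifying day is March 14, 2016.
The deadline is March 14, 2016; the filing on March 17, 2016 is after that date.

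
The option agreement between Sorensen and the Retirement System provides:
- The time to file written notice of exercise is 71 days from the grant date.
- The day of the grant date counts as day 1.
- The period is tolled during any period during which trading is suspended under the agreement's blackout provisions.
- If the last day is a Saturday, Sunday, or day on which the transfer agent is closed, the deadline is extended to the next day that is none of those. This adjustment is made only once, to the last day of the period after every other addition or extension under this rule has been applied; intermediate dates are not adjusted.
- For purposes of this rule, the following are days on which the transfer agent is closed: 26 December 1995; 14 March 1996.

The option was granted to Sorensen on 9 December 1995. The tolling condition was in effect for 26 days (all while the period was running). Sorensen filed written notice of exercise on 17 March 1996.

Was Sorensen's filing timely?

Counting 9 December 1995 as day 1, day 71 is February 17, 1996.
Tolling adds 26 days: February 17, 1996 + 26 days = March 14, 1996.
March 14, 1996 is a listed holiday. The next qualifying day is March 15, 1996.
The deadline is March 15, 1996; the filing on March 17, 1996 is after that date.

No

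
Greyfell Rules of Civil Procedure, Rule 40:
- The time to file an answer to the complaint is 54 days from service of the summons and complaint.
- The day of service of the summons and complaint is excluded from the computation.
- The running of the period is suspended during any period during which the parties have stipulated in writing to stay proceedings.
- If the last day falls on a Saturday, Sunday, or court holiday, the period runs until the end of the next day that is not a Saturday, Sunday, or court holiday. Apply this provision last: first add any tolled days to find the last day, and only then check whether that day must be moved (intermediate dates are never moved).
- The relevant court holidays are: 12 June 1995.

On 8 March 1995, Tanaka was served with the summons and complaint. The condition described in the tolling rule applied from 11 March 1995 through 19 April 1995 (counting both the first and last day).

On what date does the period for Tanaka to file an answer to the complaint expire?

54 days after 8 March 1995 is May 1, 1995.
From March 11, 1995 through April 19, 1995 inclusive is 40 days; tolling adds 40 days: May 1, 1995 + 40 days = June 10, 1995.
June 10, 1995 is Saturday; June 11, 1995 is Sunday; June 12, 1995 is a listed holiday. The next qualifying day is June 13, 1995.

June 13, 1995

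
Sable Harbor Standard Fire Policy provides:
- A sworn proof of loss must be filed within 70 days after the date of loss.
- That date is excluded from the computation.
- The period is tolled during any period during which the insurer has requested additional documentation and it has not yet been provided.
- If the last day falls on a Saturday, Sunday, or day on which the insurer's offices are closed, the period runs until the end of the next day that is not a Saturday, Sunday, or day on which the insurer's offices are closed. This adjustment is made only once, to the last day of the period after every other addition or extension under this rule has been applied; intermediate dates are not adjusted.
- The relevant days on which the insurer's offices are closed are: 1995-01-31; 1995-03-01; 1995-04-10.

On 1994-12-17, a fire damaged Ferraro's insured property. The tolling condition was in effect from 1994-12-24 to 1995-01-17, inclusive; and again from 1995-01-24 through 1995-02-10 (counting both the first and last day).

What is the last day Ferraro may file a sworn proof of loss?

April 11, 1995

70 days after 1994-12-17 is February 25, 1995.
From December 24, 1994 through January 17, 1995 inclusive is 25 days; tolling adds 25 days: February 25, 1995 + 25 days = March 22, 1995.
From January 24, 1995 through February 10, 1995 inclusive is 18 days; tolling adds 18 days: March 22, 1995 + 18 days = April 9, 1995.
April 9, 1995 is Sunday; April 10, 1995 is a listed holiday. The next qualifying day is April 11, 1995.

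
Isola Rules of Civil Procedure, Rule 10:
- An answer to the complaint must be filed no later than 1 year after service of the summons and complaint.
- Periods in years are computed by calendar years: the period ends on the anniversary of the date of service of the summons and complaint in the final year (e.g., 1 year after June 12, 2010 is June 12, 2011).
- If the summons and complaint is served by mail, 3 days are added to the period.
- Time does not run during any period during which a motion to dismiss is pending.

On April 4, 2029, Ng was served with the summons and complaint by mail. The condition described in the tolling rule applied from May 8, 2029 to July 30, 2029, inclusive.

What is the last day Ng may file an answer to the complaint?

June 30, 2030

1 year after April 4, 2029 is April 4, 2030.
Service was by mail, adding 3 days: April 4, 2030 + 3 days = April 7, 2030.
From May 8, 2029 through July 30, 2029 inclusive is 84 days; tolling adds 84 days: April 7, 2030 + 84 days = June 30, 2030.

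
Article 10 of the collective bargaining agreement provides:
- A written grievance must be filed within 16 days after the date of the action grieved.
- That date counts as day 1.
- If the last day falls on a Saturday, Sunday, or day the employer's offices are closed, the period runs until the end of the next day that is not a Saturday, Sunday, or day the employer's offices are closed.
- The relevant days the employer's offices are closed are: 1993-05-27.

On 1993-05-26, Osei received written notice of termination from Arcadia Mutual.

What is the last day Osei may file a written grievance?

June 10, 1993

Counting 1993-05-26 as day 1, day 16 is June 10, 1993.
June 10, 1993 is a Thursday and not a day the employer's offices are closed, so no extension applies.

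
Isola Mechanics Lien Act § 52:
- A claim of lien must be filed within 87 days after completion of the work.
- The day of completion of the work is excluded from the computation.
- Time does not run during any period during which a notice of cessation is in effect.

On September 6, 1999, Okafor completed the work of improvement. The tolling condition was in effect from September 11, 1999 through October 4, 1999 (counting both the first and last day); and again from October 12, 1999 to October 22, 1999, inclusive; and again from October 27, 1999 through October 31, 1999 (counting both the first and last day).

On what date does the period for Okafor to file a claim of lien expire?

87 days after September 6, 1999 is December 2, 1999.
From September 11, 1999 through October 4, 1999 inclusive is 24 days; tolling adds 24 days: December 2, 1999 + 24 days = December 26, 1999.
From October 12, 1999 through October 22, 1999 inclusive is 11 days; tolling adds 11 days: December 26, 1999 + 11 days = January 6, 2000.
From October 27, 1999 through October 31, 1999 inclusive is 5 days; tolling adds 5 days: January 6, 2000 + 5 days = January 11, 2000.

January 11, 2000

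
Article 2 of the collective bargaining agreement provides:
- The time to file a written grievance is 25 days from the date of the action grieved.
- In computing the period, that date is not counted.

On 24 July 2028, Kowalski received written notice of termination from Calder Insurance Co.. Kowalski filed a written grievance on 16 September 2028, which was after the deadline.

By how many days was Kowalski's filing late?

25 days after 24 July 2028 is August 18, 2028.
The deadline is August 18, 2028; from August 18, 2028 to September 16, 2028 is 29 days.

29 days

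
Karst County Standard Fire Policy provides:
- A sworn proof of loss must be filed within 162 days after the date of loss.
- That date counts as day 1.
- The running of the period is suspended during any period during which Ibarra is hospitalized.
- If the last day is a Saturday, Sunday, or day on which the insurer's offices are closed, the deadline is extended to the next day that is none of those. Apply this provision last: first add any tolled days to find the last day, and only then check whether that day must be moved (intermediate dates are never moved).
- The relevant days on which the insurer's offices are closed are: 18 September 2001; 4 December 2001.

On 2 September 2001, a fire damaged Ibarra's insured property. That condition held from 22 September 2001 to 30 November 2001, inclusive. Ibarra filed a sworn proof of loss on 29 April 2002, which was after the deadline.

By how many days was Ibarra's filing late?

Counting 2 September 2001 as day 1, day 162 is February 10, 2002.
From September 22, 2001 through November 30, 2001 inclusive is 70 days; tolling adds 70 days: February 10, 2002 + 70 days = April 21, 2002.
April 21, 2002 is Sunday. The next qualifying day is April 22, 2002.
The deadline is April 22, 2002; from April 22, 2002 to April 29, 2002 is 7 days.

7 days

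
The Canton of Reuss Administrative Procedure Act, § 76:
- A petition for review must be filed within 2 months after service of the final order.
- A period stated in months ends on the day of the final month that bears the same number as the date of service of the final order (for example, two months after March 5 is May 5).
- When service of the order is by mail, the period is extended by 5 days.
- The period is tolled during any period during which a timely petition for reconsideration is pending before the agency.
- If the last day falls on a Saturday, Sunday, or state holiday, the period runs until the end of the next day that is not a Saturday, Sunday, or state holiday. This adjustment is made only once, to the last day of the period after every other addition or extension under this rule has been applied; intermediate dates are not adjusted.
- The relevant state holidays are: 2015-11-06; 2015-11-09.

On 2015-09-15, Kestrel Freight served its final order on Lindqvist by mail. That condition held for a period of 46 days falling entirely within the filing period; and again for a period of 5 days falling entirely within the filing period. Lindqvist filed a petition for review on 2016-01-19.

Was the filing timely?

2 months after 2015-09-15 is November 15, 2015.
Service was by mail, adding 5 days: November 15, 2015 + 5 days = November 20, 2015.
Tolling adds 46 days: November 20, 2015 + 46 days = January 5, 2016.
Tolling adds 5 days: January 5, 2016 + 5 days = January 10, 2016.
January 10, 2016 is Sunday. The next qualifying day is January 11, 2016.
The deadline is January 11, 2016; the filing on January 19, 2016 is after that date.

No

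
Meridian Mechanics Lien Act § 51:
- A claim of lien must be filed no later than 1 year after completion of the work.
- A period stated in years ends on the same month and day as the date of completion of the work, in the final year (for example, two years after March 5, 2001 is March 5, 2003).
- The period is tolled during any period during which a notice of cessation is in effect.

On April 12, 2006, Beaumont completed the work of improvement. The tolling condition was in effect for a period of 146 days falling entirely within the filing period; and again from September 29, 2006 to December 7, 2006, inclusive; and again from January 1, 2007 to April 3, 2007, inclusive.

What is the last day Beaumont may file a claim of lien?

1 year after April 12, 2006 is April 12, 2007.
Tolling adds 146 days: April 12, 2007 + 146 days = September 5, 2007.
From September 29, 2006 through December 7, 2006 inclusive is 70 days; tolling adds 70 days: September 5, 2007 + 70 days = November 14, 2007.
From January 1, 2007 through April 3, 2007 inclusive is 93 days; tolling adds 93 days: November 14, 2007 + 93 days = February 15, 2008.

February 15, 2008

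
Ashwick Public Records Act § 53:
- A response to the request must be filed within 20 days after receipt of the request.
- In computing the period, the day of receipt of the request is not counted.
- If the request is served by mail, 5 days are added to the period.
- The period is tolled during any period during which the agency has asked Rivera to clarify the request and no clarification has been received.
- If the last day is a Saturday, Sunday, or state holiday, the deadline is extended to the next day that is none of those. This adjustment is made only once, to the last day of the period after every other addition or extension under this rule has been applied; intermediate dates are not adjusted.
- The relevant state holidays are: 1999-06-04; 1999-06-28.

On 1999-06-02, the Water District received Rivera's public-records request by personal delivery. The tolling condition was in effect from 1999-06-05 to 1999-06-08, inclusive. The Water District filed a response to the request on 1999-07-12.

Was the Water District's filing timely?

20 days after 1999-06-02 is June 22, 1999.
Service was not by mail, so no mail extension applies.
From June 5, 1999 through June 8, 1999 inclusive is 4 days; tolling adds 4 days: June 22, 1999 + 4 days = June 26, 1999.
June 26, 1999 is Saturday; June 27, 1999 is Sunday; June 28, 1999 is a listed holiday. The next qualifying day is June 29, 1999.
The deadline is June 29, 1999; the filing on July 12, 1999 is after that date.

No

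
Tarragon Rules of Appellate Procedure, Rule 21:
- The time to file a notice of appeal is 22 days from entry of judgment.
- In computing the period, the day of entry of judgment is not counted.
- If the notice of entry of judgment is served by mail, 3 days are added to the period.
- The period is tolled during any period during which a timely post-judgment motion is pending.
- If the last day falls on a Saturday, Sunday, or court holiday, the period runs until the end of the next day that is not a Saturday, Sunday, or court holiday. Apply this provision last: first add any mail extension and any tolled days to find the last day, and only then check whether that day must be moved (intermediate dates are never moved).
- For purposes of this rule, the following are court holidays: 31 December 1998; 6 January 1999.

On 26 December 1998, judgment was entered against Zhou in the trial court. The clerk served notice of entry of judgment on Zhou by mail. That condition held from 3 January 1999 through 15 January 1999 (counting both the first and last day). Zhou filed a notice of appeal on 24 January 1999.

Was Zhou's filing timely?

22 days after 26 December 1998 is January 17, 1999.
Service was by mail, adding 3 days: January 17, 1999 + 3 days = January 20, 1999.
From January 3, 1999 through January 15, 1999 inclusive is 13 days; tolling adds 13 days: January 20, 1999 + 13 days = February 2, 1999.
February 2, 1999 is a Tuesday and not a court holiday, so no extension applies.
The deadline is February 2, 1999; the filing on January 24, 1999 is on or before that date.

Yes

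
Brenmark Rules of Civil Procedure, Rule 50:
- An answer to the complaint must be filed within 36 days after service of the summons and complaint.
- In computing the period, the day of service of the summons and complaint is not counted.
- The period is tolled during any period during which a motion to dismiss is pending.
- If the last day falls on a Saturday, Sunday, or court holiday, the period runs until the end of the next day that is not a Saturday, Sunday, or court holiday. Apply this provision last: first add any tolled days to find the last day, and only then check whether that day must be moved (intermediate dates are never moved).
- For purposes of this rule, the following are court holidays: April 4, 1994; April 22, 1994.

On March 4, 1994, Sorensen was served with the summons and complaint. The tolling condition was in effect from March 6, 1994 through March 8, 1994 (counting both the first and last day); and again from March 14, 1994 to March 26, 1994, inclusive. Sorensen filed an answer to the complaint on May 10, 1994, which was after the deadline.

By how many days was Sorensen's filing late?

36 days after March 4, 1994 is April 9, 1994.
From March 6, 1994 through March 8, 1994 inclusive is 3 days; tolling adds 3 days: April 9, 1994 + 3 days = April 12, 1994.
From March 14, 1994 through March 26, 1994 inclusive is 13 days; tolling adds 13 days: April 12, 1994 + 13 days = April 25, 1994.
April 25, 1994 is a Monday and not a court holiday, so no extension applies.
The deadline is April 25, 1994; from April 25, 1994 to May 10, 1994 is 15 days.

15 days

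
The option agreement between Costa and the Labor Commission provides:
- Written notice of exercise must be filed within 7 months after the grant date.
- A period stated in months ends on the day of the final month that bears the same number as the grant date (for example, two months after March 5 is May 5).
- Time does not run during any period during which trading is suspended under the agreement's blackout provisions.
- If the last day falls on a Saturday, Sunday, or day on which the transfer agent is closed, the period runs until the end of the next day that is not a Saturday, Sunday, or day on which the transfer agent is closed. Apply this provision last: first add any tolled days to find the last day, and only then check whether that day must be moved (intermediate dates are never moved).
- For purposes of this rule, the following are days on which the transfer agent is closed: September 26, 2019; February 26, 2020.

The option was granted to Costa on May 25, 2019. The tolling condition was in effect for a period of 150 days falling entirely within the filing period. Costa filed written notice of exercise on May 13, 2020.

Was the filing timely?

7 months after May 25, 2019 is December 25, 2019.
Tolling adds 150 days: December 25, 2019 + 150 days = May 23, 2020.
May 23, 2020 is Saturday; May 24, 2020 is Sunday. The next qualifying day is May 25, 2020.
The deadline is May 25, 2020; the filing on May 13, 2020 is on or before that date.

Yes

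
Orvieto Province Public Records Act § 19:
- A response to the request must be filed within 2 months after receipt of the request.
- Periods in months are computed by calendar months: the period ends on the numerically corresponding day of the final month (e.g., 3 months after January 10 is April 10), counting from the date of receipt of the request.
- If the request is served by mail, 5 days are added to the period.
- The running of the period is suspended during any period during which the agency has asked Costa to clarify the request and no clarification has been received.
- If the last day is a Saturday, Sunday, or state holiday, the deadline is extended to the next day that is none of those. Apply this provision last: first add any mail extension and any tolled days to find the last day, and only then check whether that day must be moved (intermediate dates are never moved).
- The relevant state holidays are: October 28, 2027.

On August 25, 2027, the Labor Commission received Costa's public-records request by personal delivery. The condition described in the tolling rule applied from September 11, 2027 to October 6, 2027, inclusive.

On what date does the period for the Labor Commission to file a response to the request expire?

November 22, 2027

2 months after August 25, 2027 is October 25, 2027.
Service was not by mail, so no mail extension applies.
From September 11, 2027 through October 6, 2027 inclusive is 26 days; tolling adds 26 days: October 25, 2027 + 26 days = November 20, 2027.
November 20, 2027 is Saturday; November 21, 2027 is Sunday. The next qualifying day is November 22, 2027.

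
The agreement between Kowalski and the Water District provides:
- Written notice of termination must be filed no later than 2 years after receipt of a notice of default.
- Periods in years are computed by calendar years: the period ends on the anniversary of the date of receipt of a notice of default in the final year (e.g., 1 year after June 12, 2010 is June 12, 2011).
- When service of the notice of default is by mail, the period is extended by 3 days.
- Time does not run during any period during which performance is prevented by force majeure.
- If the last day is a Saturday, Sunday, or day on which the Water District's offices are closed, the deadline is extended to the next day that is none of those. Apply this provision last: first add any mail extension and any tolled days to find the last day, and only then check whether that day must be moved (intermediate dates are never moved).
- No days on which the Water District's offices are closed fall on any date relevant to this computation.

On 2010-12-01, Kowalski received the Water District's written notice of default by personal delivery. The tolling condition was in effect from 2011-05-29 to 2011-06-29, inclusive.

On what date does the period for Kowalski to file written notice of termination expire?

January 2, 2013

2 years after 2010-12-01 is December 1, 2012.
Service was not by mail, so no mail extension applies.
From May 29, 2011 through June 29, 2011 inclusive is 32 days; tolling adds 32 days: December 1, 2012 + 32 days = January 2, 2013.
January 2, 2013 is a Wednesday and not a day on which the Water District's offices are closed, so no extension applies.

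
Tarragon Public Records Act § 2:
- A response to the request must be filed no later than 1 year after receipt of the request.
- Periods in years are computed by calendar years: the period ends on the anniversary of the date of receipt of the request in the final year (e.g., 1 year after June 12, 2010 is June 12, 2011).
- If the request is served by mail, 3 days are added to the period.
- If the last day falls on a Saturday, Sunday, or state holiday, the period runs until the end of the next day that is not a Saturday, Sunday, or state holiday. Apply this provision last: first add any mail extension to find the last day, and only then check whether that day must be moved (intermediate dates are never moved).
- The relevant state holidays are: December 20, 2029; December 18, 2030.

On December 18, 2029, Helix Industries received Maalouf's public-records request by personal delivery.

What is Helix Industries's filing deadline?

December 19, 2030

1 year after December 18, 2029 is December 18, 2030.
Service was not by mail, so no mail extension applies.
December 18, 2030 is a listed holiday. The next qualifying day is December 19, 2030.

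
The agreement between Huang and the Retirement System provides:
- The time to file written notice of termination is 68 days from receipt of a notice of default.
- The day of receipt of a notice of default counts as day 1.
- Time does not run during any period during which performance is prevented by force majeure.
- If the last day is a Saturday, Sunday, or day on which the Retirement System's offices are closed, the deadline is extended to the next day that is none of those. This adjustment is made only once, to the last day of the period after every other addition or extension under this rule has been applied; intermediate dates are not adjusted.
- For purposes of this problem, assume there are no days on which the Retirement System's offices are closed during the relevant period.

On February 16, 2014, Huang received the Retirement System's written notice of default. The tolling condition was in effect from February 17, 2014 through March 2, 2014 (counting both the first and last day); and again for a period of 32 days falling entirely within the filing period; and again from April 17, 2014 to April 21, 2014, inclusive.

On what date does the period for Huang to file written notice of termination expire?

Counting February 16, 2014 as day 1, day 68 is April 24, 2014.
From February 17, 2014 through March 2, 2014 inclusive is 14 days; tolling adds 14 days: April 24, 2014 + 14 days = May 8, 2014.
Tolling adds 32 days: May 8, 2014 + 32 days = June 9, 2014.
From April 17, 2014 through April 21, 2014 inclusive is 5 days; tolling adds 5 days: June 9, 2014 + 5 days = June 14, 2014.
June 14, 2014 is Saturday; June 15, 2014 is Sunday. The next qualifying day is June 16, 2014.

June 16, 2014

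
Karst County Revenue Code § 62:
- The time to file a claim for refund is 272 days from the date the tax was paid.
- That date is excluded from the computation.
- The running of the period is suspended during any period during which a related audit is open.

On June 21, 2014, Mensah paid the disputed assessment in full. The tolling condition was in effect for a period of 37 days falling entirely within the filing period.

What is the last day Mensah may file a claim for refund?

272 days after June 21, 2014 is March 20, 2015.
Tolling adds 37 days: March 20, 2015 + 37 days = April 26, 2015.

April 26, 2015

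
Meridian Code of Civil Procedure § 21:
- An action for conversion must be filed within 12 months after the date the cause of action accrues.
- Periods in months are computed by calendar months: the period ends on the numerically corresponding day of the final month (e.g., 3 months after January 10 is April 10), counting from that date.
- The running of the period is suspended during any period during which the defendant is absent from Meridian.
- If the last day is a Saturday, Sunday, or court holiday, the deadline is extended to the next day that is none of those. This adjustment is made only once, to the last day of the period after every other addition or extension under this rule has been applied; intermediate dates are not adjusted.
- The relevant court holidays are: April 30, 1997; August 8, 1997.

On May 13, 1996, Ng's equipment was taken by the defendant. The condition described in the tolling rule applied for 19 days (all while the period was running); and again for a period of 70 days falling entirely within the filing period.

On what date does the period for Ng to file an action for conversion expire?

12 months after May 13, 1996 is May 13, 1997.
Tolling adds 19 days: May 13, 1997 + 19 days = June 1, 1997.
Tolling adds 70 days: June 1, 1997 + 70 days = August 10, 1997.
August 10, 1997 is Sunday. The next qualifying day is August 11, 1997.

August 11, 1997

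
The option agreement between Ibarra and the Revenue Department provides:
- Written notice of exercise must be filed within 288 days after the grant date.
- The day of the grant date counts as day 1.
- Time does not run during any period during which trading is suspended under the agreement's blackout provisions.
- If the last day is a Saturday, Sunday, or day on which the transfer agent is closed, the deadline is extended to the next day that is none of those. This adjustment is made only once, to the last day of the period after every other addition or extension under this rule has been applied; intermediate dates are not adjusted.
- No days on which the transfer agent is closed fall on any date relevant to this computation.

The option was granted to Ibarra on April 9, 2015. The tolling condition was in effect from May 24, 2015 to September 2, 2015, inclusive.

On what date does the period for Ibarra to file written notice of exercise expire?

May 2, 2016

Counting April 9, 2015 as day 1, day 288 is January 21, 2016.
From May 24, 2015 through September 2, 2015 inclusive is 102 days; tolling adds 102 days: January 21, 2016 + 102 days = May 2, 2016.
May 2, 2016 is a Monday and not a day on which the transfer agent is closed, so no extension applies.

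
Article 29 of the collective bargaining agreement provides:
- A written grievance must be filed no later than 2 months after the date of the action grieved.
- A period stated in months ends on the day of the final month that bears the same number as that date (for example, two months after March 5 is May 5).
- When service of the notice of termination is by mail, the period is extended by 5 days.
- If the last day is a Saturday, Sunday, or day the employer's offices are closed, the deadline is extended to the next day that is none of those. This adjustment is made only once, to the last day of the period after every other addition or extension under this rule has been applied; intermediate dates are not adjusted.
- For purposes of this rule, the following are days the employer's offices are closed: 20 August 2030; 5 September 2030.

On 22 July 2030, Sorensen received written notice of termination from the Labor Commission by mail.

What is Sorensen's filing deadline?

2 months after 22 July 2030 is September 22, 2030.
Service was by mail, adding 5 days: September 22, 2030 + 5 days = September 27, 2030.
September 27, 2030 is a Friday and not a day the employer's offices are closed, so no extension applies.

September 27, 2030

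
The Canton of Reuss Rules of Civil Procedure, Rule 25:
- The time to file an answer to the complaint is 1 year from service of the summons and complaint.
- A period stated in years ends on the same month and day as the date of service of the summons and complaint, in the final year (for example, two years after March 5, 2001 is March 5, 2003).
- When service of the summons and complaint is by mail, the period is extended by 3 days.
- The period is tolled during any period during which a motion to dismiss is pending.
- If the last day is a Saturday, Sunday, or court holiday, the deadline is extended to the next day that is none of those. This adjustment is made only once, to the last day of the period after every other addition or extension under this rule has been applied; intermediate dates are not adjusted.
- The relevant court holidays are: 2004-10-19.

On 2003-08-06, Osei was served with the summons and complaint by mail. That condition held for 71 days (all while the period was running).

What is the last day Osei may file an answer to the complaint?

October 20, 2004

1 year after 2003-08-06 is August 6, 2004.
Service was by mail, adding 3 days: August 6, 2004 + 3 days = August 9, 2004.
Tolling adds 71 days: August 9, 2004 + 71 days = October 19, 2004.
October 19, 2004 is a listed holiday. The next qualifying day is October 20, 2004.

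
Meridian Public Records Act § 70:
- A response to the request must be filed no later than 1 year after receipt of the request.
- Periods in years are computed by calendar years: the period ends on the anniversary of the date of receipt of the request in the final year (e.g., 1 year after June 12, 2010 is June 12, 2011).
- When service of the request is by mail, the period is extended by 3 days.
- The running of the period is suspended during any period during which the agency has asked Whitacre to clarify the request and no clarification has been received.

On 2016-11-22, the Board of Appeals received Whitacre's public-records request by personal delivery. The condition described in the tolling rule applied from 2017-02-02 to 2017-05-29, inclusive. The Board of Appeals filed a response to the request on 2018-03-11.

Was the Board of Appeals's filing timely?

Yes

1 year after 2016-11-22 is November 22, 2017.
Service was not by mail, so no mail extension applies.
From February 2, 2017 through May 29, 2017 inclusive is 117 days; tolling adds 117 days: November 22, 2017 + 117 days = March 19, 2018.
The deadline is March 19, 2018; the filing on March 11, 2018 is on or before that date.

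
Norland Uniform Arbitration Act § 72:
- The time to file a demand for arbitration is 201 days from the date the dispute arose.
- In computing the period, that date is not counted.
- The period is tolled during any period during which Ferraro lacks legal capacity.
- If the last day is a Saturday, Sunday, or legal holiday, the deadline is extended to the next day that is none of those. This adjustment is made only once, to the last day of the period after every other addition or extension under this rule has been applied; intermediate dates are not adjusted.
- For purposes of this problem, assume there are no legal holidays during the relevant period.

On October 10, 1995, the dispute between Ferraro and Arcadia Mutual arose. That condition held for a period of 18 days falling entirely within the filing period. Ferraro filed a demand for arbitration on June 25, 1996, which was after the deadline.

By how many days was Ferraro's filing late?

201 days after October 10, 1995 is April 28, 1996.
Tolling adds 18 days: April 28, 1996 + 18 days = May 16, 1996.
May 16, 1996 is a Thursday and not a legal holiday, so no extension applies.
The deadline is May 16, 1996; from May 16, 1996 to June 25, 1996 is 40 days.

40 days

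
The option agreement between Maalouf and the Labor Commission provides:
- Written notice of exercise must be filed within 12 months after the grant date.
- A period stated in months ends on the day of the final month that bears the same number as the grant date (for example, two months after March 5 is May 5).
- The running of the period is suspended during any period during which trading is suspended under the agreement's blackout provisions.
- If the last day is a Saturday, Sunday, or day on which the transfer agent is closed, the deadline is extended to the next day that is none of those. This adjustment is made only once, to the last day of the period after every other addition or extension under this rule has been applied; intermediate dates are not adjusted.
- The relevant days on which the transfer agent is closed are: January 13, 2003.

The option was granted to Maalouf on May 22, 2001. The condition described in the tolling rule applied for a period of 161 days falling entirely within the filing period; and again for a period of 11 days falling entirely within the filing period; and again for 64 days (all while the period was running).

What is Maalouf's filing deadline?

January 14, 2003

12 months after May 22, 2001 is May 22, 2002.
Tolling adds 161 days: May 22, 2002 + 161 days = October 30, 2002.
Tolling adds 11 days: October 30, 2002 + 11 days = November 10, 2002.
Tolling adds 64 days: November 10, 2002 + 64 days = January 13, 2003.
January 13, 2003 is a listed holiday. The next qualifying day is January 14, 2003.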